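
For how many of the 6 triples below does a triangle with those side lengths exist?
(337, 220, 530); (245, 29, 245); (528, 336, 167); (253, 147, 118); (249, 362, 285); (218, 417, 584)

5

(220,337,530): 220+337 > 530 → valid
(29,245,245): 29+245 > 245 → valid
(167,336,528): 167+336 ≤ 528 → not valid
(118,147,253): 118+147 > 253 → valid
(249,285,362): 249+285 > 362 → valid
(218,417,584): 218+417 > 584 → valid
5 of the 6 triples form a triangle.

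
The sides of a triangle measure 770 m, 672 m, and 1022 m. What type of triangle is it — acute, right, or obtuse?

Compare the square of the longest side to the sum of squares of the other two: 672² + 770² = 1044484 = 1022².

right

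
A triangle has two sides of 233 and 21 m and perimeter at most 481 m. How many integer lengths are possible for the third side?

Triangle inequality: 212 < x < 254. Perimeter ≤ 481 gives x ≤ 481 − 233 − 21 = 227.
So 212 < x ≤ 227; integers 213 through 227: 15 values.

15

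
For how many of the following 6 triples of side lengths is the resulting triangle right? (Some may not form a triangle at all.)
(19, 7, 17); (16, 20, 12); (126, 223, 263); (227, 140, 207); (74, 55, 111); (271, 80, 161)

(19,7,17): 7²+17² = 338 < 361 = 19² → obtuse
(16,20,12): 12²+16² = 400 = 20² → right
(126,223,263): 126²+223² = 65605 < 69169 = 263² → obtuse
(227,140,207): 140²+207² = 62449 > 51529 = 227² → acute
(74,55,111): 55²+74² = 8501 < 12321 = 111² → obtuse
(271,80,161): 80+161 ≤ 271, not a triangle
1 of the 6 is right.

1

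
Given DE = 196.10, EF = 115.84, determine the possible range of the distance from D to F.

80.26 ≤ DF ≤ 311.94

By the triangle inequality, |196.10 − 115.84| ≤ DF ≤ 196.10 + 115.84.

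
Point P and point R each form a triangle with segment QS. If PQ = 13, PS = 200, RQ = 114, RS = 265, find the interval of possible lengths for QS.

187 < QS < 213

From triangle PQS: |13 − 200| < QS < 13 + 200, i.e. 187 < QS < 213.
From triangle RQS: 151 < QS < 379.
Both must hold, so QS lies in the intersection.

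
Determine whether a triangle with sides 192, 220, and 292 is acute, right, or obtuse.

Compare the square of the longest side to the sum of squares of the other two: 192² + 220² = 85264 = 292².

right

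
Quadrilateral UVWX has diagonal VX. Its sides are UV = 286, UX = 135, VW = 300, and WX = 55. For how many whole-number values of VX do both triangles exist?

109

From triangle UVX: 151 < VX < 421.
From triangle WVX: 245 < VX < 355.
Intersection: 245 < VX < 355, so integers 246 through 354: 109 values.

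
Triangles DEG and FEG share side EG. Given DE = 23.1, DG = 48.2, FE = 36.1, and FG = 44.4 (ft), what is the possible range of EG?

From triangle DEG: |23.1 − 48.2| < EG < 23.1 + 48.2, i.e. 25.1 < EG < 71.3.
From triangle FEG: 8.3 < EG < 80.5.
Both must hold, so EG lies in the intersection.

25.1 < EG < 71.3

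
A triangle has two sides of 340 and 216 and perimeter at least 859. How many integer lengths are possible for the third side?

253

Triangle inequality: 124 < x < 556. Perimeter ≥ 859 gives x ≥ 859 − 340 − 216 = 303.
So 303 ≤ x < 556; integers 303 through 555: 253 values.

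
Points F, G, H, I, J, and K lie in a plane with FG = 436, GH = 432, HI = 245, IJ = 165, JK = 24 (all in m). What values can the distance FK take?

The maximum is all hops collinear in one direction: 436 + 432 + 245 + 165 + 24 = 1302.
The longest hop is 436; the others sum to 866. Since 436 ≤ 866, the path can fold back on itself completely, so the minimum distance is 0.

0 ≤ FK ≤ 1302 m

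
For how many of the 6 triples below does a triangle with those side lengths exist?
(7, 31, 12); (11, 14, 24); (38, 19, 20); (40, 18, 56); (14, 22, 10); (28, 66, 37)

4

(7,12,31): 7+12 ≤ 31 → not valid
(11,14,24): 11+14 > 24 → valid
(19,20,38): 19+20 > 38 → valid
(18,40,56): 18+40 > 56 → valid
(10,14,22): 10+14 > 22 → valid
(28,37,66): 28+37 ≤ 66 → not valid
4 of the 6 triples form a triangle.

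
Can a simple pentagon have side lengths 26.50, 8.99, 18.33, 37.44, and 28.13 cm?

A pentagon exists iff every side is shorter than the sum of the others — equivalently, the longest side is less than the sum of the rest.
Longest side 37.44 < 81.95 (sum of the remaining 4), so yes.

Yes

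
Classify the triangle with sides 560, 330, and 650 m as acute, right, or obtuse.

right

Compare the square of the longest side to the sum of squares of the other two: 330² + 560² = 422500 = 650².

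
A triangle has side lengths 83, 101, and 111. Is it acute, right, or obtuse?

acute

Compare the square of the longest side to the sum of squares of the other two: 83² + 101² = 17090 > 12321 = 111².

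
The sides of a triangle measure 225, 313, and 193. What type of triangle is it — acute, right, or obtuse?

Compare the square of the longest side to the sum of squares of the other two: 193² + 225² = 87874 < 97969 = 313².

obtuse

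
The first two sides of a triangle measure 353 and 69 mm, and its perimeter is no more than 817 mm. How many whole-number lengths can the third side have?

Triangle inequality: 284 < x < 422. Perimeter ≤ 817 gives x ≤ 817 − 353 − 69 = 395.
So 284 < x ≤ 395; integers 285 through 395: 111 values.

111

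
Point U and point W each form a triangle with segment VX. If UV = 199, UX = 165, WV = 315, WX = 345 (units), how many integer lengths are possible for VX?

From triangle UVX: 34 < VX < 364.
From triangle WVX: 30 < VX < 660.
Intersection: 34 < VX < 364, so integers 35 through 363: 329 values.

329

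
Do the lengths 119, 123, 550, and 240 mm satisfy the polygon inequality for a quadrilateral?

No

For a quadrilateral, each side must be shorter than the sum of the others.
Here the longest side is 550, but the remaining 3 sides sum to only 482.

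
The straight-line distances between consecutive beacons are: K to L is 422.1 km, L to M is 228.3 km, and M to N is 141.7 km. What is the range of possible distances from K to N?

The maximum is all hops collinear in one direction: 422.1 + 228.3 + 141.7 = 792.1.
The longest hop is 422.1; the others sum to 370.0. Folding the others back against it leaves at least 422.1 − 370.0 = 52.1.

52.1 ≤ KN ≤ 792.1 km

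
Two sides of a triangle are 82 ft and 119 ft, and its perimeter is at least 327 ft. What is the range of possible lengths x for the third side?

126 ≤ x < 201

Triangle inequality alone gives 37 < x < 201.
The perimeter condition gives x ≥ 327 − 82 − 119 = 126.
Intersecting the two: 126 ≤ x < 201.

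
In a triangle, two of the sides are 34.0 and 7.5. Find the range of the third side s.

26.5 < s < 41.5

By the triangle inequality, s must be less than 34.0 + 7.5 = 41.5 and greater than |34.0 − 7.5| = 26.5.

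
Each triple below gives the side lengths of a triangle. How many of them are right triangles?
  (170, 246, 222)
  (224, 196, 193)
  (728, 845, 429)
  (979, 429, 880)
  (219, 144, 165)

(170,246,222): 170²+222² = 78184 > 60516 = 246² → acute
(224,196,193): 193²+196² = 75665 > 50176 = 224² → acute
(728,845,429): 429²+728² = 714025 = 845² → right
(979,429,880): 429²+880² = 958441 = 979² → right
(219,144,165): 144²+165² = 47961 = 219² → right
3 of the 5 are right.

3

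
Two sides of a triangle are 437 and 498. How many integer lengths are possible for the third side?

The third side lies in the open interval (61, 935).
Integers from 62 to 934 inclusive: 934 − 62 + 1 = 873.

873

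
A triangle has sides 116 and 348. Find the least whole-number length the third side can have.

233

The third side must be strictly greater than |116 − 348| = 232.
The smallest integer above 232 is 233.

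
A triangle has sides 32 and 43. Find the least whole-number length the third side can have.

12

The third side must be strictly greater than |32 − 43| = 11.
The smallest integer above 11 is 12.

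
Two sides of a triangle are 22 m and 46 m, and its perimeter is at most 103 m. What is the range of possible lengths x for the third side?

Triangle inequality alone gives 24 < x < 68.
The perimeter condition gives x ≤ 103 − 22 − 46 = 35.
Intersecting the two: 24 < x ≤ 35.

24 < x ≤ 35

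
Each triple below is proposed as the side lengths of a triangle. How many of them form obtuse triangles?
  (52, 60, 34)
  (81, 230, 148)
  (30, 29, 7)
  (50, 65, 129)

(52,60,34): 34²+52² = 3860 > 3600 = 60² → acute
(81,230,148): 81+148 ≤ 230, not a triangle
(30,29,7): 7²+29² = 890 < 900 = 30² → obtuse
(50,65,129): 50+65 ≤ 129, not a triangle
1 of the 4 is obtuse.

1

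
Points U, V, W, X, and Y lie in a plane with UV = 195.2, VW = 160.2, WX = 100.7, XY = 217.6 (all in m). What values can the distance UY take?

The maximum is all hops collinear in one direction: 195.2 + 160.2 + 100.7 + 217.6 = 673.7.
The longest hop is 217.6; the others sum to 456.1. Since 217.6 ≤ 456.1, the path can fold back on itself completely, so the minimum distance is 0.

0 ≤ UY ≤ 673.7 m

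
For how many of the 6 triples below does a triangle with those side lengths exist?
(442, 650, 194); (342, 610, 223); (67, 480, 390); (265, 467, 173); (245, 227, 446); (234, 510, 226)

1

(194,442,650): 194+442 ≤ 650 → not valid
(223,342,610): 223+342 ≤ 610 → not valid
(67,390,480): 67+390 ≤ 480 → not valid
(173,265,467): 173+265 ≤ 467 → not valid
(227,245,446): 227+245 > 446 → valid
(226,234,510): 226+234 ≤ 510 → not valid
1 of the 6 triples forms a triangle.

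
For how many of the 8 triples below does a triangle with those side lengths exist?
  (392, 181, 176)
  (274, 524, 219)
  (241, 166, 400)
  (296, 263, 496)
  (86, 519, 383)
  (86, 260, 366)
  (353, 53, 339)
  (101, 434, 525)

(176,181,392): 176+181 ≤ 392 → not valid
(219,274,524): 219+274 ≤ 524 → not valid
(166,241,400): 166+241 > 400 → valid
(263,296,496): 263+296 > 496 → valid
(86,383,519): 86+383 ≤ 519 → not valid
(86,260,366): 86+260 ≤ 366 → not valid
(53,339,353): 53+339 > 353 → valid
(101,434,525): 101+434 > 525 → valid
4 of the 8 triples form a triangle.

4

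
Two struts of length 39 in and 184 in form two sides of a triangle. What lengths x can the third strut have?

By the triangle inequality, x must be less than 39 + 184 = 223 and greater than |39 − 184| = 145.

145 < x < 223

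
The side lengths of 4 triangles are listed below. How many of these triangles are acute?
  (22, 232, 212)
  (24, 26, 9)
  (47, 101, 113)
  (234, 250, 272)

(22,232,212): 22²+212² = 45428 < 53824 = 232² → obtuse
(24,26,9): 9²+24² = 657 < 676 = 26² → obtuse
(47,101,113): 47²+101² = 12410 < 12769 = 113² → obtuse
(234,250,272): 234²+250² = 117256 > 73984 = 272² → acute
1 of the 4 is acute.

1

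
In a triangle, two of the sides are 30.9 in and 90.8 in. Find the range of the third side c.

59.9 < c < 121.7

By the triangle inequality, c must be less than 30.9 + 90.8 = 121.7 and greater than |30.9 − 90.8| = 59.9.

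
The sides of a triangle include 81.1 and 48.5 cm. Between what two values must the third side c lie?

By the triangle inequality, c must be less than 81.1 + 48.5 = 129.6 and greater than |81.1 − 48.5| = 32.6.

32.6 < c < 129.6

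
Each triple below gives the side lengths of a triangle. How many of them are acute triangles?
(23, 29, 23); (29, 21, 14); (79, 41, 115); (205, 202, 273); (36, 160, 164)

2

(23,29,23): 23²+23² = 1058 > 841 = 29² → acute
(29,21,14): 14²+21² = 637 < 841 = 29² → obtuse
(79,41,115): 41²+79² = 7922 < 13225 = 115² → obtuse
(205,202,273): 202²+205² = 82829 > 74529 = 273² → acute
(36,160,164): 36²+160² = 26896 = 164² → right
2 of the 5 are acute.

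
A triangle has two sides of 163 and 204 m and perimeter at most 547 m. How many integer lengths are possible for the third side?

Triangle inequality: 41 < x < 367. Perimeter ≤ 547 gives x ≤ 547 − 163 − 204 = 180.
So 41 < x ≤ 180; integers 42 through 180: 139 values.

139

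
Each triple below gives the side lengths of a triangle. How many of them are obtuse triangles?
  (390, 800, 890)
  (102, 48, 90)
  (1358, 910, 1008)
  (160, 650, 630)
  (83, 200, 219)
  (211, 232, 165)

1

(390,800,890): 390²+800² = 792100 = 890² → right
(102,48,90): 48²+90² = 10404 = 102² → right
(1358,910,1008): 910²+1008² = 1844164 = 1358² → right
(160,650,630): 160²+630² = 422500 = 650² → right
(83,200,219): 83²+200² = 46889 < 47961 = 219² → obtuse
(211,232,165): 165²+211² = 71746 > 53824 = 232² → acute
1 of the 6 is obtuse.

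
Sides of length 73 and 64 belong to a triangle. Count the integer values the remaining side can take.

The third side lies in the open interval (9, 137).
Integers from 10 to 136 inclusive: 136 − 10 + 1 = 127.

127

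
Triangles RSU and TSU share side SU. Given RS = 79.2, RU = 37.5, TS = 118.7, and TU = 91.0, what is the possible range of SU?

41.7 < SU < 116.7

From triangle RSU: |79.2 − 37.5| < SU < 79.2 + 37.5, i.e. 41.7 < SU < 116.7.
From triangle TSU: 27.7 < SU < 209.7.
Both must hold, so SU lies in the intersection.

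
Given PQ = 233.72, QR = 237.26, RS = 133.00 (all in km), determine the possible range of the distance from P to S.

The maximum is all hops collinear in one direction: 233.72 + 237.26 + 133.00 = 603.98.
The longest hop is 237.26; the others sum to 366.72. Since 237.26 ≤ 366.72, the path can fold back on itself completely, so the minimum distance is 0.

0 ≤ PS ≤ 603.98 km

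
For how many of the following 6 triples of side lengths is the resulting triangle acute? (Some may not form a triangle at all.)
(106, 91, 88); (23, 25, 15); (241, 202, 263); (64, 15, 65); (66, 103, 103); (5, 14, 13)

5

(106,91,88): 88²+91² = 16025 > 11236 = 106² → acute
(23,25,15): 15²+23² = 754 > 625 = 25² → acute
(241,202,263): 202²+241² = 98885 > 69169 = 263² → acute
(64,15,65): 15²+64² = 4321 > 4225 = 65² → acute
(66,103,103): 66²+103² = 14965 > 10609 = 103² → acute
(5,14,13): 5²+13² = 194 < 196 = 14² → obtuse
5 of the 6 are acute.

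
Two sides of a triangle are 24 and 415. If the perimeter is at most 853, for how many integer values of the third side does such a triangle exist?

Triangle inequality: 391 < x < 439. Perimeter ≤ 853 gives x ≤ 853 − 24 − 415 = 414.
So 391 < x ≤ 414; integers 392 through 414: 23 values.

23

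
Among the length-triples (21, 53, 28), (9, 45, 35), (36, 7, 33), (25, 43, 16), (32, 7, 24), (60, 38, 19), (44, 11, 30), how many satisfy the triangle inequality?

1

(21,28,53): 21+28 ≤ 53 → not valid
(9,35,45): 9+35 ≤ 45 → not valid
(7,33,36): 7+33 > 36 → valid
(16,25,43): 16+25 ≤ 43 → not valid
(7,24,32): 7+24 ≤ 32 → not valid
(19,38,60): 19+38 ≤ 60 → not valid
(11,30,44): 11+30 ≤ 44 → not valid
1 of the 7 triples forms a triangle.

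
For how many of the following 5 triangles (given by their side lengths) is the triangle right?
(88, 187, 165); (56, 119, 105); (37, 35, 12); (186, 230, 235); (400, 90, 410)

(88,187,165): 88²+165² = 34969 = 187² → right
(56,119,105): 56²+105² = 14161 = 119² → right
(37,35,12): 12²+35² = 1369 = 37² → right
(186,230,235): 186²+230² = 87496 > 55225 = 235² → acute
(400,90,410): 90²+400² = 168100 = 410² → right
4 of the 5 are right.

4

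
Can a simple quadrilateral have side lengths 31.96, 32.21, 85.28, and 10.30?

For a quadrilateral, each side must be shorter than the sum of the others.
Here the longest side is 85.28, but the remaining 3 sides sum to only 74.47.

No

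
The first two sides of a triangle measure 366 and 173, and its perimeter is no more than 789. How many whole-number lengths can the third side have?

57

Triangle inequality: 193 < x < 539. Perimeter ≤ 789 gives x ≤ 789 − 366 − 173 = 250.
So 193 < x ≤ 250; integers 194 through 250: 57 values.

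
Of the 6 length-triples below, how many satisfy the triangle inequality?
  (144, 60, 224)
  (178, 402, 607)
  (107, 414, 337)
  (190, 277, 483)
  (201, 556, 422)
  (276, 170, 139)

(60,144,224): 60+144 ≤ 224 → not valid
(178,402,607): 178+402 ≤ 607 → not valid
(107,337,414): 107+337 > 414 → valid
(190,277,483): 190+277 ≤ 483 → not valid
(201,422,556): 201+422 > 556 → valid
(139,170,276): 139+170 > 276 → valid
3 of the 6 triples form a triangle.

3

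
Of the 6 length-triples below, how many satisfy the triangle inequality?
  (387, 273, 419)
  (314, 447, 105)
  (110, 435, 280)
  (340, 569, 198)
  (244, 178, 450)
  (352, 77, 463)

(273,387,419): 273+387 > 419 → valid
(105,314,447): 105+314 ≤ 447 → not valid
(110,280,435): 110+280 ≤ 435 → not valid
(198,340,569): 198+340 ≤ 569 → not valid
(178,244,450): 178+244 ≤ 450 → not valid
(77,352,463): 77+352 ≤ 463 → not valid
1 of the 6 triples forms a triangle.

1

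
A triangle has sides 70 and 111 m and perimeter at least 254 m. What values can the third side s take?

73 ≤ s < 181 m

Triangle inequality alone gives 41 < s < 181.
The perimeter condition gives s ≥ 254 − 70 − 111 = 73.
Intersecting the two: 73 ≤ s < 181.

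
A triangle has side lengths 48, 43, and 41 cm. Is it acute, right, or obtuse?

Compare the square of the longest side to the sum of squares of the other two: 41² + 43² = 3530 > 2304 = 48².

acute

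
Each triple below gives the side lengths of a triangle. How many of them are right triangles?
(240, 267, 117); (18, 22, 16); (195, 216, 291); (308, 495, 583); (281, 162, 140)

(240,267,117): 117²+240² = 71289 = 267² → right
(18,22,16): 16²+18² = 580 > 484 = 22² → acute
(195,216,291): 195²+216² = 84681 = 291² → right
(308,495,583): 308²+495² = 339889 = 583² → right
(281,162,140): 140²+162² = 45844 < 78961 = 281² → obtuse
3 of the 5 are right.

3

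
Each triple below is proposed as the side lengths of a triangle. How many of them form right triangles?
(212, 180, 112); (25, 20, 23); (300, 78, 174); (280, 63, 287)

2

(212,180,112): 112²+180² = 44944 = 212² → right
(25,20,23): 20²+23² = 929 > 625 = 25² → acute
(300,78,174): 78+174 ≤ 300, not a triangle
(280,63,287): 63²+280² = 82369 = 287² → right
2 of the 4 are right.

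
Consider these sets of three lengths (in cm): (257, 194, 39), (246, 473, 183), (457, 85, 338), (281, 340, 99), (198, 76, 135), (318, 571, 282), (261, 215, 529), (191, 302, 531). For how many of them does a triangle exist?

3

(39,194,257): 39+194 ≤ 257 → not valid
(183,246,473): 183+246 ≤ 473 → not valid
(85,338,457): 85+338 ≤ 457 → not valid
(99,281,340): 99+281 > 340 → valid
(76,135,198): 76+135 > 198 → valid
(282,318,571): 282+318 > 571 → valid
(215,261,529): 215+261 ≤ 529 → not valid
(191,302,531): 191+302 ≤ 531 → not valid
3 of the 8 triples form a triangle.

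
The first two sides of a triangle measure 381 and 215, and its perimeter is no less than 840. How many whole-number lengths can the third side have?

352

Triangle inequality: 166 < x < 596. Perimeter ≥ 840 gives x ≥ 840 − 381 − 215 = 244.
So 244 ≤ x < 596; integers 244 through 595: 352 values.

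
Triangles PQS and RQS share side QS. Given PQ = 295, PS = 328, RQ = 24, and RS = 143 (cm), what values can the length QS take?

From triangle PQS: |295 − 328| < QS < 295 + 328, i.e. 33 < QS < 623.
From triangle RQS: 119 < QS < 167.
Both must hold, so QS lies in the intersection.

119 < QS < 167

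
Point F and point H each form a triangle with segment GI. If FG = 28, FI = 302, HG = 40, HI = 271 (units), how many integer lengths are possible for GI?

36

From triangle FGI: 274 < GI < 330.
From triangle HGI: 231 < GI < 311.
Intersection: 274 < GI < 311, so integers 275 through 310: 36 values.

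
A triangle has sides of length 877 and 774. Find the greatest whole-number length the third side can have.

1650

The third side must be strictly less than 877 + 774 = 1651.
The largest integer below 1651 is 1650.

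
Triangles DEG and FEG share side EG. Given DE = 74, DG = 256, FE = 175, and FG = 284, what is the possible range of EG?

182 < EG < 330

From triangle DEG: |74 − 256| < EG < 74 + 256, i.e. 182 < EG < 330.
From triangle FEG: 109 < EG < 459.
Both must hold, so EG lies in the intersection.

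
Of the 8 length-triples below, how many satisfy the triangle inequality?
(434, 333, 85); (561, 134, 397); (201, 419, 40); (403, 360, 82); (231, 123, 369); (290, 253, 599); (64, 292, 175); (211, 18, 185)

1

(85,333,434): 85+333 ≤ 434 → not valid
(134,397,561): 134+397 ≤ 561 → not valid
(40,201,419): 40+201 ≤ 419 → not valid
(82,360,403): 82+360 > 403 → valid
(123,231,369): 123+231 ≤ 369 → not valid
(253,290,599): 253+290 ≤ 599 → not valid
(64,175,292): 64+175 ≤ 292 → not valid
(18,185,211): 18+185 ≤ 211 → not valid
1 of the 8 triples forms a triangle.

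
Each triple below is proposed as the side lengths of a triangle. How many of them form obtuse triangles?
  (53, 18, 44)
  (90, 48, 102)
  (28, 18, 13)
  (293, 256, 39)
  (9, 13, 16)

(53,18,44): 18²+44² = 2260 < 2809 = 53² → obtuse
(90,48,102): 48²+90² = 10404 = 102² → right
(28,18,13): 13²+18² = 493 < 784 = 28² → obtuse
(293,256,39): 39²+256² = 67057 < 85849 = 293² → obtuse
(9,13,16): 9²+13² = 250 < 256 = 16² → obtuse
4 of the 5 are obtuse.

4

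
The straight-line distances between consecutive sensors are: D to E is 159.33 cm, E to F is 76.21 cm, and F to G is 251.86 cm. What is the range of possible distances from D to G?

The maximum is all hops collinear in one direction: 159.33 + 76.21 + 251.86 = 487.40.
The longest hop is 251.86; the others sum to 235.54. Folding the others back against it leaves at least 251.86 − 235.54 = 16.32.

16.32 ≤ DG ≤ 487.40 cm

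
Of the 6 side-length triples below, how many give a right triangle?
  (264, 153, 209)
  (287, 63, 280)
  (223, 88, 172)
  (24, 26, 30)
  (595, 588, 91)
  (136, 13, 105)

2

(264,153,209): 153²+209² = 67090 < 69696 = 264² → obtuse
(287,63,280): 63²+280² = 82369 = 287² → right
(223,88,172): 88²+172² = 37328 < 49729 = 223² → obtuse
(24,26,30): 24²+26² = 1252 > 900 = 30² → acute
(595,588,91): 91²+588² = 354025 = 595² → right
(136,13,105): 13+105 ≤ 136, not a triangle
2 of the 6 are right.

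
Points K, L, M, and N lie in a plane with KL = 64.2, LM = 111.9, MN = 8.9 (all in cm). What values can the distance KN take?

38.8 ≤ KN ≤ 185.0 cm

The maximum is all hops collinear in one direction: 64.2 + 111.9 + 8.9 = 185.0.
The longest hop is 111.9; the others sum to 73.1. Folding the others back against it leaves at least 111.9 − 73.1 = 38.8.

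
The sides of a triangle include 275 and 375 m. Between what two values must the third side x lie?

By the triangle inequality, x must be less than 275 + 375 = 650 and greater than |275 − 375| = 100.

100 < x < 650 (m)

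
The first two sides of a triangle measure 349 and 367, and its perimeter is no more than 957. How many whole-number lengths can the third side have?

Triangle inequality: 18 < x < 716. Perimeter ≤ 957 gives x ≤ 957 − 349 − 367 = 241.
So 18 < x ≤ 241; integers 19 through 241: 223 values.

223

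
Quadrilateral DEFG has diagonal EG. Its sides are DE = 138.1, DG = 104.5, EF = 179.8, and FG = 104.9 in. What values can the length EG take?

From triangle DEG: |138.1 − 104.5| < EG < 138.1 + 104.5, i.e. 33.6 < EG < 242.6.
From triangle FEG: 74.9 < EG < 284.7.
Both must hold, so EG lies in the intersection.

74.9 < EG < 242.6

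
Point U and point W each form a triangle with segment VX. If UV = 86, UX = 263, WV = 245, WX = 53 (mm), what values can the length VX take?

192 < VX < 298

From triangle UVX: |86 − 263| < VX < 86 + 263, i.e. 177 < VX < 349.
From triangle WVX: 192 < VX < 298.
Both must hold, so VX lies in the intersection.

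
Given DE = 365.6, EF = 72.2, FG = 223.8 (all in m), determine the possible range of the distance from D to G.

The maximum is all hops collinear in one direction: 365.6 + 72.2 + 223.8 = 661.6.
The longest hop is 365.6; the others sum to 296.0. Folding the others back against it leaves at least 365.6 − 296.0 = 69.6.

69.6 ≤ DG ≤ 661.6 m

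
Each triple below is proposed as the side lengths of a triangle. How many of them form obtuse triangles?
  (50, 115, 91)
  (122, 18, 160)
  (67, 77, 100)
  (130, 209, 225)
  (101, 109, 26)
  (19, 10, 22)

3

(50,115,91): 50²+91² = 10781 < 13225 = 115² → obtuse
(122,18,160): 18+122 ≤ 160, not a triangle
(67,77,100): 67²+77² = 10418 > 10000 = 100² → acute
(130,209,225): 130²+209² = 60581 > 50625 = 225² → acute
(101,109,26): 26²+101² = 10877 < 11881 = 109² → obtuse
(19,10,22): 10²+19² = 461 < 484 = 22² → obtuse
3 of the 6 are obtuse.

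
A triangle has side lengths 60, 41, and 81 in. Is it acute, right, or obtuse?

obtuse

Compare the square of the longest side to the sum of squares of the other two: 41² + 60² = 5281 < 6561 = 81².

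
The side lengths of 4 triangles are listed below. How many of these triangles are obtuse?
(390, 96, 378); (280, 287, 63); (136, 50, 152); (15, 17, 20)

(390,96,378): 96²+378² = 152100 = 390² → right
(280,287,63): 63²+280² = 82369 = 287² → right
(136,50,152): 50²+136² = 20996 < 23104 = 152² → obtuse
(15,17,20): 15²+17² = 514 > 400 = 20² → acute
1 of the 4 is obtuse.

1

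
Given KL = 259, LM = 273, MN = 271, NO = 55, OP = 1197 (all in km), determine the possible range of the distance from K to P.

The maximum is all hops collinear in one direction: 259 + 273 + 271 + 55 + 1197 = 2055.
The longest hop is 1197; the others sum to 858. Folding the others back against it leaves at least 1197 − 858 = 339.

339 ≤ KP ≤ 2055 km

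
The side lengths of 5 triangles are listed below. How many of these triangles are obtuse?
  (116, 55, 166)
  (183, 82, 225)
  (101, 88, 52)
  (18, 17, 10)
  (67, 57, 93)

3

(116,55,166): 55²+116² = 16481 < 27556 = 166² → obtuse
(183,82,225): 82²+183² = 40213 < 50625 = 225² → obtuse
(101,88,52): 52²+88² = 10448 > 10201 = 101² → acute
(18,17,10): 10²+17² = 389 > 324 = 18² → acute
(67,57,93): 57²+67² = 7738 < 8649 = 93² → obtuse
3 of the 5 are obtuse.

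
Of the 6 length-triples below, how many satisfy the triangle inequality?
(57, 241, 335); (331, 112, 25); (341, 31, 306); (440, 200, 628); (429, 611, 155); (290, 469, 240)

2

(57,241,335): 57+241 ≤ 335 → not valid
(25,112,331): 25+112 ≤ 331 → not valid
(31,306,341): 31+306 ≤ 341 → not valid
(200,440,628): 200+440 > 628 → valid
(155,429,611): 155+429 ≤ 611 → not valid
(240,290,469): 240+290 > 469 → valid
2 of the 6 triples form a triangle.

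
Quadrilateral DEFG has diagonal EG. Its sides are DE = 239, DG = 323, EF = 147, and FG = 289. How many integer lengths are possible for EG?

From triangle DEG: 84 < EG < 562.
From triangle FEG: 142 < EG < 436.
Intersection: 142 < EG < 436, so integers 143 through 435: 293 values.

293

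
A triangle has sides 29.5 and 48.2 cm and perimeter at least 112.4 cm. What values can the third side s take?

34.7 ≤ s < 77.7 cm

Triangle inequality alone gives 18.7 < s < 77.7.
The perimeter condition gives s ≥ 112.4 − 29.5 − 48.2 = 34.7.
Intersecting the two: 34.7 ≤ s < 77.7.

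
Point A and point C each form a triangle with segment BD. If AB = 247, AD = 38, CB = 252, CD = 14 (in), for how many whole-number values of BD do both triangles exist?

From triangle ABD: 209 < BD < 285.
From triangle CBD: 238 < BD < 266.
Intersection: 238 < BD < 266, so integers 239 through 265: 27 values.

27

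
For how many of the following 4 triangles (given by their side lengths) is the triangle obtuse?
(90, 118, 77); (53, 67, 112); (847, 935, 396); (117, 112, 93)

(90,118,77): 77²+90² = 14029 > 13924 = 118² → acute
(53,67,112): 53²+67² = 7298 < 12544 = 112² → obtuse
(847,935,396): 396²+847² = 874225 = 935² → right
(117,112,93): 93²+112² = 21193 > 13689 = 117² → acute
1 of the 4 is obtuse.

1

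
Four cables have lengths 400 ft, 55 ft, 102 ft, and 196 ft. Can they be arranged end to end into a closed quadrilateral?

For a quadrilateral, each side must be shorter than the sum of the others.
Here the longest side is 400, but the remaining 3 sides sum to only 353.

No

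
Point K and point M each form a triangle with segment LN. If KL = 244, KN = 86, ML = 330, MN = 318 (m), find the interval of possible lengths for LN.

158 < LN < 330

From triangle KLN: |244 − 86| < LN < 244 + 86, i.e. 158 < LN < 330.
From triangle MLN: 12 < LN < 648.
Both must hold, so LN lies in the intersection.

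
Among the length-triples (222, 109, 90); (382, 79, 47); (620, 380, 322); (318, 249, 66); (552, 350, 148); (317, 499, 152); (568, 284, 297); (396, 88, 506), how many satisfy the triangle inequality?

(90,109,222): 90+109 ≤ 222 → not valid
(47,79,382): 47+79 ≤ 382 → not valid
(322,380,620): 322+380 > 620 → valid
(66,249,318): 66+249 ≤ 318 → not valid
(148,350,552): 148+350 ≤ 552 → not valid
(152,317,499): 152+317 ≤ 499 → not valid
(284,297,568): 284+297 > 568 → valid
(88,396,506): 88+396 ≤ 506 → not valid
2 of the 8 triples form a triangle.

2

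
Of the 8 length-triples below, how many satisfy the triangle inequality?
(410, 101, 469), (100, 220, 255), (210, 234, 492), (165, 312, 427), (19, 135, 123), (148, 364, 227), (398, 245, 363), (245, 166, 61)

6

(101,410,469): 101+410 > 469 → valid
(100,220,255): 100+220 > 255 → valid
(210,234,492): 210+234 ≤ 492 → not valid
(165,312,427): 165+312 > 427 → valid
(19,123,135): 19+123 > 135 → valid
(148,227,364): 148+227 > 364 → valid
(245,363,398): 245+363 > 398 → valid
(61,166,245): 61+166 ≤ 245 → not valid
6 of the 8 triples form a triangle.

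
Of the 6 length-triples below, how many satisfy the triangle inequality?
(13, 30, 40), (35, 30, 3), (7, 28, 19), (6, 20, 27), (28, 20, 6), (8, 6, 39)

(13,30,40): 13+30 > 40 → valid
(3,30,35): 3+30 ≤ 35 → not valid
(7,19,28): 7+19 ≤ 28 → not valid
(6,20,27): 6+20 ≤ 27 → not valid
(6,20,28): 6+20 ≤ 28 → not valid
(6,8,39): 6+8 ≤ 39 → not valid
1 of the 6 triples forms a triangle.

1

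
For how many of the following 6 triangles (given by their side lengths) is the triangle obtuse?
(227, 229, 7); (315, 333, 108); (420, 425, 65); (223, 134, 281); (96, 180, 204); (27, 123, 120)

2

(227,229,7): 7²+227² = 51578 < 52441 = 229² → obtuse
(315,333,108): 108²+315² = 110889 = 333² → right
(420,425,65): 65²+420² = 180625 = 425² → right
(223,134,281): 134²+223² = 67685 < 78961 = 281² → obtuse
(96,180,204): 96²+180² = 41616 = 204² → right
(27,123,120): 27²+120² = 15129 = 123² → right
2 of the 6 are obtuse.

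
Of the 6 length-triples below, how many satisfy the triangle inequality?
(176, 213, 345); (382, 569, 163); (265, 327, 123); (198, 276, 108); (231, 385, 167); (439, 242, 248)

5

(176,213,345): 176+213 > 345 → valid
(163,382,569): 163+382 ≤ 569 → not valid
(123,265,327): 123+265 > 327 → valid
(108,198,276): 108+198 > 276 → valid
(167,231,385): 167+231 > 385 → valid
(242,248,439): 242+248 > 439 → valid
5 of the 6 triples form a triangle.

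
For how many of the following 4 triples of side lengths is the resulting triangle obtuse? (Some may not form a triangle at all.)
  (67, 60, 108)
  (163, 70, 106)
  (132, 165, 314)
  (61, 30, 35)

(67,60,108): 60²+67² = 8089 < 11664 = 108² → obtuse
(163,70,106): 70²+106² = 16136 < 26569 = 163² → obtuse
(132,165,314): 132+165 ≤ 314, not a triangle
(61,30,35): 30²+35² = 2125 < 3721 = 61² → obtuse
3 of the 4 are obtuse.

3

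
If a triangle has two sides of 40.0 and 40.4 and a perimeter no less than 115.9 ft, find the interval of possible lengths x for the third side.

Triangle inequality alone gives 0.4 < x < 80.4.
The perimeter condition gives x ≥ 115.9 − 40.0 − 40.4 = 35.5.
Intersecting the two: 35.5 ≤ x < 80.4.

35.5 ≤ x < 80.4 ft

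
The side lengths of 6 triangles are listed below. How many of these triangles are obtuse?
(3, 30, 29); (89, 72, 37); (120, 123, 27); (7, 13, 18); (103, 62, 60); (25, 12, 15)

5

(3,30,29): 3²+29² = 850 < 900 = 30² → obtuse
(89,72,37): 37²+72² = 6553 < 7921 = 89² → obtuse
(120,123,27): 27²+120² = 15129 = 123² → right
(7,13,18): 7²+13² = 218 < 324 = 18² → obtuse
(103,62,60): 60²+62² = 7444 < 10609 = 103² → obtuse
(25,12,15): 12²+15² = 369 < 625 = 25² → obtuse
5 of the 6 are obtuse.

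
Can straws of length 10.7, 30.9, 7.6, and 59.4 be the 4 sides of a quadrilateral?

No

For a quadrilateral, each side must be shorter than the sum of the others.
Here the longest side is 59.4, but the remaining 3 sides sum to only 49.2.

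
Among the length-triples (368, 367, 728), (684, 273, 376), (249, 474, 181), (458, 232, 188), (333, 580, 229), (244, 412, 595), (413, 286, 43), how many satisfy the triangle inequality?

2

(367,368,728): 367+368 > 728 → valid
(273,376,684): 273+376 ≤ 684 → not valid
(181,249,474): 181+249 ≤ 474 → not valid
(188,232,458): 188+232 ≤ 458 → not valid
(229,333,580): 229+333 ≤ 580 → not valid
(244,412,595): 244+412 > 595 → valid
(43,286,413): 43+286 ≤ 413 → not valid
2 of the 7 triples form a triangle.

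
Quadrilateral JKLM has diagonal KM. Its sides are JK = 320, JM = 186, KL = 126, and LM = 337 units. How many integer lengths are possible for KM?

251

From triangle JKM: 134 < KM < 506.
From triangle LKM: 211 < KM < 463.
Intersection: 211 < KM < 463, so integers 212 through 462: 251 values.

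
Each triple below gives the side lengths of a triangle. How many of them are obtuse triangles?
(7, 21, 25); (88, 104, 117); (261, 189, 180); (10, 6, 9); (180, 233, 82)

(7,21,25): 7²+21² = 490 < 625 = 25² → obtuse
(88,104,117): 88²+104² = 18560 > 13689 = 117² → acute
(261,189,180): 180²+189² = 68121 = 261² → right
(10,6,9): 6²+9² = 117 > 100 = 10² → acute
(180,233,82): 82²+180² = 39124 < 54289 = 233² → obtuse
2 of the 5 are obtuse.

2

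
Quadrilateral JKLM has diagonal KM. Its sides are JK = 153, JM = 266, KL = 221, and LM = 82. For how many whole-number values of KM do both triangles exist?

From triangle JKM: 113 < KM < 419.
From triangle LKM: 139 < KM < 303.
Intersection: 139 < KM < 303, so integers 140 through 302: 163 values.

163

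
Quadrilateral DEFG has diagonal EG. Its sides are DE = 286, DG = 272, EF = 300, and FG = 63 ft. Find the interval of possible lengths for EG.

From triangle DEG: |286 − 272| < EG < 286 + 272, i.e. 14 < EG < 558.
From triangle FEG: 237 < EG < 363.
Both must hold, so EG lies in the intersection.

237 < EG < 363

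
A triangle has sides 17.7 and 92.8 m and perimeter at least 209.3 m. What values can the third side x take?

Triangle inequality alone gives 75.1 < x < 110.5.
The perimeter condition gives x ≥ 209.3 − 17.7 − 92.8 = 98.8.
Intersecting the two: 98.8 ≤ x < 110.5.

98.8 ≤ x < 110.5 m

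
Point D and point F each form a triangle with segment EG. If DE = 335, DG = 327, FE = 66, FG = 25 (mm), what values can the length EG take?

41 < EG < 91

From triangle DEG: |335 − 327| < EG < 335 + 327, i.e. 8 < EG < 662.
From triangle FEG: 41 < EG < 91.
Both must hold, so EG lies in the intersection.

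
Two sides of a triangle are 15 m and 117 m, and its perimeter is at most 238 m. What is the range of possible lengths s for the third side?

Triangle inequality alone gives 102 < s < 132.
The perimeter condition gives s ≤ 238 − 15 − 117 = 106.
Intersecting the two: 102 < s ≤ 106.

102 < s ≤ 106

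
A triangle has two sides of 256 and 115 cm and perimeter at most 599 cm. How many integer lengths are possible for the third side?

Triangle inequality: 141 < x < 371. Perimeter ≤ 599 gives x ≤ 599 − 256 − 115 = 228.
So 141 < x ≤ 228; integers 142 through 228: 87 values.

87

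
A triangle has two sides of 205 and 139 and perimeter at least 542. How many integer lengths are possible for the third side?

Triangle inequality: 66 < x < 344. Perimeter ≥ 542 gives x ≥ 542 − 205 − 139 = 198.
So 198 ≤ x < 344; integers 198 through 343: 146 values.

146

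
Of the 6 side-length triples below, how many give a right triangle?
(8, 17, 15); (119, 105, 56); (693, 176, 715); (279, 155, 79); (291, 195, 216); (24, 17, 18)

4

(8,17,15): 8²+15² = 289 = 17² → right
(119,105,56): 56²+105² = 14161 = 119² → right
(693,176,715): 176²+693² = 511225 = 715² → right
(279,155,79): 79+155 ≤ 279, not a triangle
(291,195,216): 195²+216² = 84681 = 291² → right
(24,17,18): 17²+18² = 613 > 576 = 24² → acute
4 of the 6 are right.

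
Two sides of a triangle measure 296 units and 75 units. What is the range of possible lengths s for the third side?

221 < s < 371 (units)

By the triangle inequality, s must be less than 296 + 75 = 371 and greater than |296 − 75| = 221.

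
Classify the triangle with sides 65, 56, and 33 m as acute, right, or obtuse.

right

Compare the square of the longest side to the sum of squares of the other two: 33² + 56² = 4225 = 65².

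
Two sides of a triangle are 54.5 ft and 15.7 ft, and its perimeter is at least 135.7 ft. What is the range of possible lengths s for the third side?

65.5 ≤ s < 70.2

Triangle inequality alone gives 38.8 < s < 70.2.
The perimeter condition gives s ≥ 135.7 − 54.5 − 15.7 = 65.5.
Intersecting the two: 65.5 ≤ s < 70.2.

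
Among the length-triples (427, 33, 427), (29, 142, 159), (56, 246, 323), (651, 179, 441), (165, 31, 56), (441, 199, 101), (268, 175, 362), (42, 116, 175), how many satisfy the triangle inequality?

3

(33,427,427): 33+427 > 427 → valid
(29,142,159): 29+142 > 159 → valid
(56,246,323): 56+246 ≤ 323 → not valid
(179,441,651): 179+441 ≤ 651 → not valid
(31,56,165): 31+56 ≤ 165 → not valid
(101,199,441): 101+199 ≤ 441 → not valid
(175,268,362): 175+268 > 362 → valid
(42,116,175): 42+116 ≤ 175 → not valid
3 of the 8 triples form a triangle.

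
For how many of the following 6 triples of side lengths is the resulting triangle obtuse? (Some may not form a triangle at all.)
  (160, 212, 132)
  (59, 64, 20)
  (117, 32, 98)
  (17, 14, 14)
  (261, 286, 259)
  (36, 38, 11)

(160,212,132): 132²+160² = 43024 < 44944 = 212² → obtuse
(59,64,20): 20²+59² = 3881 < 4096 = 64² → obtuse
(117,32,98): 32²+98² = 10628 < 13689 = 117² → obtuse
(17,14,14): 14²+14² = 392 > 289 = 17² → acute
(261,286,259): 259²+261² = 135202 > 81796 = 286² → acute
(36,38,11): 11²+36² = 1417 < 1444 = 38² → obtuse
4 of the 6 are obtuse.

4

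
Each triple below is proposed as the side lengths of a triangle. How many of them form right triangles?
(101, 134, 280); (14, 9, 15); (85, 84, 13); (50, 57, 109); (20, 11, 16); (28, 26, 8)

(101,134,280): 101+134 ≤ 280, not a triangle
(14,9,15): 9²+14² = 277 > 225 = 15² → acute
(85,84,13): 13²+84² = 7225 = 85² → right
(50,57,109): 50+57 ≤ 109, not a triangle
(20,11,16): 11²+16² = 377 < 400 = 20² → obtuse
(28,26,8): 8²+26² = 740 < 784 = 28² → obtuse
1 of the 6 is right.

1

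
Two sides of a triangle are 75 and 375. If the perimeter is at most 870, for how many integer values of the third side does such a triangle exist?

Triangle inequality: 300 < x < 450. Perimeter ≤ 870 gives x ≤ 870 − 75 − 375 = 420.
So 300 < x ≤ 420; integers 301 through 420: 120 values.

120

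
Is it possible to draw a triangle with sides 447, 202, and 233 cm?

No

The longest side is 447, but the other two sum to only 435.
435 < 447, so the triangle inequality fails.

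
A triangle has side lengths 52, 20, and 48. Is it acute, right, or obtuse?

Compare the square of the longest side to the sum of squares of the other two: 20² + 48² = 2704 = 52².

right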